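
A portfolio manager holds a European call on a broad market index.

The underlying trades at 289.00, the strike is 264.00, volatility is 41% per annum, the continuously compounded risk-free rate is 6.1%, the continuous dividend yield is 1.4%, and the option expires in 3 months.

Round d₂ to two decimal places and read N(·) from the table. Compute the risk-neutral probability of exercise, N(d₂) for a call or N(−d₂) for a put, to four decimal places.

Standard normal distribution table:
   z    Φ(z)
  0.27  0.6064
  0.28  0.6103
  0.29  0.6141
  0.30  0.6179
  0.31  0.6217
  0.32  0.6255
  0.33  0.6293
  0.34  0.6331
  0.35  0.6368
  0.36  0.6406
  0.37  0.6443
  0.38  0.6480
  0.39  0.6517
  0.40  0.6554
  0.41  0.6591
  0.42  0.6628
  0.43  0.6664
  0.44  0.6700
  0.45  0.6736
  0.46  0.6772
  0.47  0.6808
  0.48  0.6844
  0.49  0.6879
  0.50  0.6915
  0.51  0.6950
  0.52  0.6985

T = 0.25;  σ√T = 0.2050
d₁ = [ln(289/264) + (0.061 − 0.014 + 0.41²/2)·0.25] / 0.2050 = [0.0905 + 0.0328] / 0.2050 = 0.6012 → 0.60
d₂ = d₁ − σ√T = 0.6012 − 0.2050 = 0.3962 → 0.40
Risk-neutral Pr[S_T > K] = N(d₂) = N(0.40) = 0.6554

0.6554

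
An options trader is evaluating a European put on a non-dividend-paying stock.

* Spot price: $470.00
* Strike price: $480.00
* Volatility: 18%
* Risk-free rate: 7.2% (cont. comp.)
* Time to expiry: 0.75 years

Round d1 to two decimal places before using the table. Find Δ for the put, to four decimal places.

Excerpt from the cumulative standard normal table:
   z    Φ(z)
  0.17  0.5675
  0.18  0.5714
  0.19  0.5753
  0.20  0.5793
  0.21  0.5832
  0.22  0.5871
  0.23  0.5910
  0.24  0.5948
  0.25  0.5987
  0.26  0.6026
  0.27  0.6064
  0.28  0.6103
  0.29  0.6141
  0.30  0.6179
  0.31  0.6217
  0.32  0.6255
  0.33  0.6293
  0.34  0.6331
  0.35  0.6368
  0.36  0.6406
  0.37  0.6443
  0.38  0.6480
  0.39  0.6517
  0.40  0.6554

-0.3859

σ√T = 0.18 × 0.8660 = 0.1559
ln(S/K) + (r + σ²/2)T = ln(470/480) + (0.072 + 0.18²/2)·0.75 = -0.0211 + 0.0662 = 0.0451
d₁ = 0.0451 / 0.1559 = 0.2893 ⇒ 0.29
N(d₁) = N(0.29) = 0.6141
Δ_put = N(d₁) − 1 = 0.6141 − 1 = -0.3859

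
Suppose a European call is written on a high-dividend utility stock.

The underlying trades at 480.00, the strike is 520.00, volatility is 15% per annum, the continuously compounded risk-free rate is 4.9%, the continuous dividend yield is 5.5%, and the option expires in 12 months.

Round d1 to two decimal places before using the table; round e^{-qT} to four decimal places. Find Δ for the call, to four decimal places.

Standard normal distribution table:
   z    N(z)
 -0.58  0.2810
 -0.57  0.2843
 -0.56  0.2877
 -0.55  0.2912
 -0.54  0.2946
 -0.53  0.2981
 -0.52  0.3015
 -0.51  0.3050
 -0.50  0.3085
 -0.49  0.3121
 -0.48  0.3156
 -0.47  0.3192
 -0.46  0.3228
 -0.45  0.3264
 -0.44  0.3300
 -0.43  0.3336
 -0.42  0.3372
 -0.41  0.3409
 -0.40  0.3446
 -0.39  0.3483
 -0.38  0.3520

σ√T = 0.15 × 1.0000 = 0.1500
d₁ = [ln(480/520) + (0.049 − 0.055 + 0.15²/2)·1] / 0.1500 = [-0.0800 + 0.0053] / 0.1500 = -0.4986 → -0.50
N(d₁) = N(-0.50) = 0.3085
Δ_call = e^(−qT)·N(d₁) = 0.9465·0.3085 = 0.2920

0.2920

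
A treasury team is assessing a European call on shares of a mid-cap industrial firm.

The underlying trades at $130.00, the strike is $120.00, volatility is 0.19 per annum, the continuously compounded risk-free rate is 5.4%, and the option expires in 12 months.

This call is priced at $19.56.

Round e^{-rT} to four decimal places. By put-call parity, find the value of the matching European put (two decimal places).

e^(−rT) = e^(−0.054·1) = 0.9474
Put-call parity: C − P = S − K·e^(−rT) = 130 − 120·0.9474 = 130 − 113.6880 = 16.3120
P = C − (C − P) = 19.56 − (16.3120) = 3.2480

$3.25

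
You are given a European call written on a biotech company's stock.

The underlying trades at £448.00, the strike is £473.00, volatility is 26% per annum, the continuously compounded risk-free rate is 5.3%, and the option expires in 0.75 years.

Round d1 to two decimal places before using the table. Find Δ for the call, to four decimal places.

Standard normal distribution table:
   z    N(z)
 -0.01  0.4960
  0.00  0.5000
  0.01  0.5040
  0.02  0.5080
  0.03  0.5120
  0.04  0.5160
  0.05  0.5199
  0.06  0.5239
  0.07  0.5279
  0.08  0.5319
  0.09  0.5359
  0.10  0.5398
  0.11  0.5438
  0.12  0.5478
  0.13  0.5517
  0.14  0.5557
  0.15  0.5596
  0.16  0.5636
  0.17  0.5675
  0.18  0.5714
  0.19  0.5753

0.5199

σ√T = 0.26 × 0.8660 = 0.2252
d₁ = [ln(448/473) + (0.053 + ½·0.26²)·0.75] / (σ√T) = (-0.0543 + 0.0651) / 0.2252 = 0.0480 → 0.05
N(d₁) = N(0.05) = 0.5199
Δ_call = N(d₁) = 0.5199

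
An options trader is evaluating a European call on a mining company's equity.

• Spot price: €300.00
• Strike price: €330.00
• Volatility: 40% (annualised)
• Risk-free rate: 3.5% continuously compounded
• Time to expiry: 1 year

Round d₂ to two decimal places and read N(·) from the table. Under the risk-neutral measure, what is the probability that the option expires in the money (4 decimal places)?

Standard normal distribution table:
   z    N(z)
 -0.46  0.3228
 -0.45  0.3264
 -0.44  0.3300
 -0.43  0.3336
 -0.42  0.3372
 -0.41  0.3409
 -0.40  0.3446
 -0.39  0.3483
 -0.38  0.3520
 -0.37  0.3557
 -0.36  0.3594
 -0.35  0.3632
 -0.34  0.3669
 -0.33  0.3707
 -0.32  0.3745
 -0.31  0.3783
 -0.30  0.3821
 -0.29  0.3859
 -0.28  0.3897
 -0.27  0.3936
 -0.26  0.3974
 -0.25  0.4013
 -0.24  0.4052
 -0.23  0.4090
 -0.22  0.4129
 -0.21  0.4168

T = 1;  σ√T = 0.4000
ln(S/K) + (r + σ²/2)T = ln(300/330) + (0.035 + 0.4²/2)·1 = -0.0953 + 0.1150 = 0.0197
d₁ = 0.0197 / 0.4000 = 0.0492 → 0.05
d₂ = d₁ − σ√T = 0.0492 − 0.4000 = -0.3508 → -0.35
Risk-neutral Pr[S_T > K] = N(d₂) = N(-0.35) = 0.3632

0.3632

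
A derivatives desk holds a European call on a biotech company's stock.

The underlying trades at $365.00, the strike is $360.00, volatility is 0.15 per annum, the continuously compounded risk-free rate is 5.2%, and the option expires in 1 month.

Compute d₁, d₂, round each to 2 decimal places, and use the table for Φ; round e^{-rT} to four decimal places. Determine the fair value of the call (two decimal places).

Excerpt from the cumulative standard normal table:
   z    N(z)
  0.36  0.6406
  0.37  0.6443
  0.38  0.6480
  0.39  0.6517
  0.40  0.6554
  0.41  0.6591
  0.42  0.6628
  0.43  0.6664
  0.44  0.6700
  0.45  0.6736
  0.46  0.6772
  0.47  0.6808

σ√T = 0.15 × 0.2887 = 0.0433
ln(S/K) + (r + σ²/2)T = ln(365/360) + (0.052 + 0.15²/2)·0.08333 = 0.0138 + 0.0053 = 0.0191
d₁ = 0.0191 / 0.0433 = 0.4403 ≈ 0.44
d₂ = d₁ − σ√T = 0.4403 − 0.0433 = 0.3970 ≈ 0.40
e^(−rT) = e^(−0.052·0.08333) = 0.9957
N(d₁) = N(0.44) = 0.6700;  N(d₂) = N(0.40) = 0.6554
C = 365·0.6700 − 360·0.9957·0.6554 = 244.5500 − 234.9294 = 9.6206

$9.62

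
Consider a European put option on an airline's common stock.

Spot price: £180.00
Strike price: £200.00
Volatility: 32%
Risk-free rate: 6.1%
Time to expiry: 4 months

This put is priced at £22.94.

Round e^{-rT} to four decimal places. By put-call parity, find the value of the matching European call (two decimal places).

exp(−rT) = exp(−0.061·0.3333) = 0.9799
Put-call parity: C − P = S − K·e^(−rT) = 180 − 200·0.9799 = 180 − 195.9800 = -15.9800
C = P + (C − P) = 22.94 + (-15.9800) = 6.9600

£6.96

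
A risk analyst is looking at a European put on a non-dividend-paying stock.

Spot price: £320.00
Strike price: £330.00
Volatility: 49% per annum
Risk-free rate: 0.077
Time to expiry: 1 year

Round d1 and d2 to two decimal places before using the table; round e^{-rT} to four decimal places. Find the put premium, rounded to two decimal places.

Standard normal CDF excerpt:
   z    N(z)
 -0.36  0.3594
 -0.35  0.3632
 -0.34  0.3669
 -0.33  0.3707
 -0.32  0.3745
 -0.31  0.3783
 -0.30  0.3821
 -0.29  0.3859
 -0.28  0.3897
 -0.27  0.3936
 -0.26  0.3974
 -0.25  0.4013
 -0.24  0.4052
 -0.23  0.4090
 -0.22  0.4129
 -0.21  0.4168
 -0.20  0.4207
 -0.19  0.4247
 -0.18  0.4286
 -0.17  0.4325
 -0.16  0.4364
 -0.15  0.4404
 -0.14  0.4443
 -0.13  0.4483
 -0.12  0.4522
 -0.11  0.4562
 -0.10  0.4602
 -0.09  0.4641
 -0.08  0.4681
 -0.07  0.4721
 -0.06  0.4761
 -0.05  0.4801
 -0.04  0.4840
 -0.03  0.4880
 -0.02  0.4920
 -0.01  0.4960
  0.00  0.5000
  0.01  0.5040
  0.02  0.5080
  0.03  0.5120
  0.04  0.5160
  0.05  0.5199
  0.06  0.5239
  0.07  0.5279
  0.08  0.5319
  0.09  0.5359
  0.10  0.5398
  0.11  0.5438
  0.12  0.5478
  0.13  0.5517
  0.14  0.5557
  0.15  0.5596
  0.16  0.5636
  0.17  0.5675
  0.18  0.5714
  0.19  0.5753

T = 1;  σ√T = 0.4900
d₁ = [ln(320/330) + (0.077 + ½·0.49²)·1] / (σ√T) = (-0.0308 + 0.1971) / 0.4900 = 0.3393 ≈ 0.34
d₂ = 0.3393 − 0.4900 = -0.1507 ≈ -0.15
exp(−rT) = exp(−0.077·1) = 0.9259
N(−d₂) = N(0.15) = 0.5596;  N(−d₁) = N(-0.34) = 0.3669
P = 330·0.9259·0.5596 − 320·0.3669 = 170.9841 − 117.4080 = 53.5761

£53.58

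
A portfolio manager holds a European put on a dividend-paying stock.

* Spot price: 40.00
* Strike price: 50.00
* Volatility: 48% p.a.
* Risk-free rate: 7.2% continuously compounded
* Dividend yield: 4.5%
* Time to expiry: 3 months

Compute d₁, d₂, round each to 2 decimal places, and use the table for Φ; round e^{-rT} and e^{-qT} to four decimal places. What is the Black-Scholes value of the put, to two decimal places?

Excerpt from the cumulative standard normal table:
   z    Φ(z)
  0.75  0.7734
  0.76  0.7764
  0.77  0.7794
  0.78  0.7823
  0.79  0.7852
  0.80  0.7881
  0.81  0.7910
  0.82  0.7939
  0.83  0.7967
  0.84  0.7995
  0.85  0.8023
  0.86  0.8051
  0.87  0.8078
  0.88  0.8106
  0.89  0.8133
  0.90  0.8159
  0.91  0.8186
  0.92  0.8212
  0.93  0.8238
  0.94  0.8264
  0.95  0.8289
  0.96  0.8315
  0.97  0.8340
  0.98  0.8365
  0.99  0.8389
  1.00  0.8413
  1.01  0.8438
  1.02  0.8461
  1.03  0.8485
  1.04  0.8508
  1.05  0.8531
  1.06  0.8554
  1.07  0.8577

10.61

σ√T = 0.48·√0.25 = 0.2400
d₁ = [ln(40/50) + (0.072 − 0.045 + ½·0.48²)·0.25] / (σ√T) = (-0.2231 + 0.0355) / 0.2400 = -0.7816 which rounds to -0.78
d₂ = -0.7816 − 0.2400 = -1.0216 which rounds to -1.02
e^(−qT) = e^(−0.045·0.25) = 0.9888;  e^(−rT) = e^(−0.072·0.25) = 0.9822
N(−d₂) = N(1.02) = 0.8461;  N(−d₁) = N(0.78) = 0.7823
P = 50·0.9822·0.8461 − 40·0.9888·0.7823 = 41.5520 − 30.9415 = 10.6104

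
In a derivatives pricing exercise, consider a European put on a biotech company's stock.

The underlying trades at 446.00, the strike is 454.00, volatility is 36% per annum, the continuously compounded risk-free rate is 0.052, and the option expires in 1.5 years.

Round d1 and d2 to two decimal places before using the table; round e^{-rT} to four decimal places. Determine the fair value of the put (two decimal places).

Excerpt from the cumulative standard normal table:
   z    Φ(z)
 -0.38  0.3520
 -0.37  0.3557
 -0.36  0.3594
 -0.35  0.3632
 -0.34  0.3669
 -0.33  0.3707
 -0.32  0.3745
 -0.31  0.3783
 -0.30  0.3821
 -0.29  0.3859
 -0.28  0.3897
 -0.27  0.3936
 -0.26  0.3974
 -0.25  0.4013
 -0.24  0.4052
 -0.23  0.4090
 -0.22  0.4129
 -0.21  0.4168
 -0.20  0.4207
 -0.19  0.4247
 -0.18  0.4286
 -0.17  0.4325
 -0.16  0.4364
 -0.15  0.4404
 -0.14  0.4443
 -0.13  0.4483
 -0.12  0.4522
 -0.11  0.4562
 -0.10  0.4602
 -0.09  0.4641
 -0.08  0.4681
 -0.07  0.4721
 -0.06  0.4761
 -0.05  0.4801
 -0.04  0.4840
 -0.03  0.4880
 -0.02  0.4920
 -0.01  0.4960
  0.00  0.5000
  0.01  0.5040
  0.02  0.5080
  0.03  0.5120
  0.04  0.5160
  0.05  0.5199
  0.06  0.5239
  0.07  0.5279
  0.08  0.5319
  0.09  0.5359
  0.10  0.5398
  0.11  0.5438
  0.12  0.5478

63.08

T = 1.5;  σ√T = 0.4409
ln(S/K) + (r + σ²/2)T = ln(446/454) + (0.052 + 0.36²/2)·1.5 = -0.0178 + 0.1752 = 0.1574
d₁ = 0.1574 / 0.4409 = 0.3570 ⇒ 0.36
d₂ = d₁ − σ√T = 0.3570 − 0.4409 = -0.0839 ⇒ -0.08
e^(−rT) = e^(−0.052·1.5) = 0.9250
N(−d₂) = N(0.08) = 0.5319;  N(−d₁) = N(-0.36) = 0.3594
P = 454·0.9250·0.5319 − 446·0.3594 = 223.3714 − 160.2924 = 63.0790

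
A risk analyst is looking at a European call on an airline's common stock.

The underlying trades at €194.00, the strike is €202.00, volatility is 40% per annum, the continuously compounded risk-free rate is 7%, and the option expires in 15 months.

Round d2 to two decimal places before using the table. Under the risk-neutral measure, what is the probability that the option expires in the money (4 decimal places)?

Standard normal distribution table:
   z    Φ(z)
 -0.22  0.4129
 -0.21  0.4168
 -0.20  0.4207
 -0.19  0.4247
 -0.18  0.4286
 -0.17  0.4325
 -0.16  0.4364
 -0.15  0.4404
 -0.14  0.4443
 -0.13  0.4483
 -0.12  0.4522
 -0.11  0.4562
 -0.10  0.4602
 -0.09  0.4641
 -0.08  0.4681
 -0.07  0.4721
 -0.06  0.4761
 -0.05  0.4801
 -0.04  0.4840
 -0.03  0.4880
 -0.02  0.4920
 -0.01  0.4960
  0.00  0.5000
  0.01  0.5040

0.4522

σ√T = 0.4 × 1.1180 = 0.4472
d₁ = [ln(194/202) + (0.07 + 0.4²/2)·1.25] / 0.4472 = [-0.0404 + 0.1875] / 0.4472 = 0.3289 → 0.33
d₂ = d₁ − σ√T = 0.3289 − 0.4472 = -0.1183 → -0.12
Risk-neutral Pr[S_T > K] = N(d₂) = N(-0.12) = 0.4522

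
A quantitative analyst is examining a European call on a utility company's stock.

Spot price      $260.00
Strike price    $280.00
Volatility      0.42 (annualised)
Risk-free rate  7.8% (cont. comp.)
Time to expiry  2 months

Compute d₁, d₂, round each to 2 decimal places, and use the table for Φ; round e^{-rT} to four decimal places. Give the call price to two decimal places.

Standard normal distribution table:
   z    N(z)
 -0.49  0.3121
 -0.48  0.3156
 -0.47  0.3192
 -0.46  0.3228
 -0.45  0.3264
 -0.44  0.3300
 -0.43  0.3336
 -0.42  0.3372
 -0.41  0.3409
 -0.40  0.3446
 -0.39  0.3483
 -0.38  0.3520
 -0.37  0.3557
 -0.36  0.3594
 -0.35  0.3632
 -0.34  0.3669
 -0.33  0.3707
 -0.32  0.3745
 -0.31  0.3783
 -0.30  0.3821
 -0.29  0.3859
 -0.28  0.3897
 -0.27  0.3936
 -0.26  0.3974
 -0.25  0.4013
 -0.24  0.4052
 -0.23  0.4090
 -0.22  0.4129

$11.13

σ√T = 0.42·√0.1667 = 0.1715
d₁ = [ln(260/280) + (0.078 + 0.42²/2)·0.1667] / 0.1715 = [-0.0741 + 0.0277] / 0.1715 = -0.2707 which rounds to -0.27
d₂ = d₁ − σ√T = -0.2707 − 0.1715 = -0.4421 which rounds to -0.44
e^(−rT) = e^(−0.078·0.1667) = 0.9871
C = 260·N(-0.27) − 280·0.9871·N(-0.44) = 260·0.3936 − 280·0.9871·0.3300 = 102.3360 − 91.2080 = 11.1280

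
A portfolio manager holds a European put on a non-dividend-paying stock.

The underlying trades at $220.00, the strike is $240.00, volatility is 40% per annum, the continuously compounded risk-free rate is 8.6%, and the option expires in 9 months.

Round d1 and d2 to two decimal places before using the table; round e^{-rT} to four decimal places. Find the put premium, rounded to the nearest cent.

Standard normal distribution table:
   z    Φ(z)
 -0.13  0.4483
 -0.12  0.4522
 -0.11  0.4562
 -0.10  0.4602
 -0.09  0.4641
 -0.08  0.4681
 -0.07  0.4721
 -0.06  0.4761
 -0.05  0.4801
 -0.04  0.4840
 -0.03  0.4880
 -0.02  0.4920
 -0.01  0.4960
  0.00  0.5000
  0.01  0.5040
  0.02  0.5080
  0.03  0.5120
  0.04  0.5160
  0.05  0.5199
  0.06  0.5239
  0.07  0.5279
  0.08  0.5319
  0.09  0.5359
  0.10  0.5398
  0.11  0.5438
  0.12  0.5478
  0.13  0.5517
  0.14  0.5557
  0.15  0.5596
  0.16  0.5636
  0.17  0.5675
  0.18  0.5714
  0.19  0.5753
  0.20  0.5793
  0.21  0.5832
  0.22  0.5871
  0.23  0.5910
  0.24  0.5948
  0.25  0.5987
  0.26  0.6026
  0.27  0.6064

σ√T = 0.4 × 0.8660 = 0.3464
d₁ = [ln(220/240) + (0.086 + 0.4²/2)·0.75] / 0.3464 = [-0.0870 + 0.1245] / 0.3464 = 0.1082 ≈ 0.11
d₂ = d₁ − σ√T = 0.1082 − 0.3464 = -0.2382 ≈ -0.24
exp(−rT) = exp(−0.086·0.75) = 0.9375
N(−d₂) = N(0.24) = 0.5948;  N(−d₁) = N(-0.11) = 0.4562
P = 240·0.9375·0.5948 − 220·0.4562 = 133.8300 − 100.3640 = 33.4660

$33.47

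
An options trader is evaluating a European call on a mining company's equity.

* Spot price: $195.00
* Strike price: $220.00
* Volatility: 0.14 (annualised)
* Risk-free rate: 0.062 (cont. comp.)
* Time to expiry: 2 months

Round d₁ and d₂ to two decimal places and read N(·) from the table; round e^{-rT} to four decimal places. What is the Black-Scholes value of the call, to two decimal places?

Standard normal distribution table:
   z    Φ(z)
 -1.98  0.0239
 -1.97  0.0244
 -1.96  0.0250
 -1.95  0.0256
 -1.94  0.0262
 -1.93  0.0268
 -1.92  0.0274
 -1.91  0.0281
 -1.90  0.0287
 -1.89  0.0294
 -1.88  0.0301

T = 0.1667;  σ√T = 0.0572
d₁ = [ln(195/220) + (0.062 + ½·0.14²)·0.1667] / (σ√T) = (-0.1206 + 0.0120) / 0.0572 = -1.9012 which rounds to -1.90
d₂ = -1.9012 − 0.0572 = -1.9583 which rounds to -1.96
exp(−rT) = exp(−0.062·0.1667) = 0.9897
C = 195·N(-1.90) − 220·0.9897·N(-1.96) = 195·0.0287 − 220·0.9897·0.0250 = 5.5965 − 5.4434 = 0.1531

$0.15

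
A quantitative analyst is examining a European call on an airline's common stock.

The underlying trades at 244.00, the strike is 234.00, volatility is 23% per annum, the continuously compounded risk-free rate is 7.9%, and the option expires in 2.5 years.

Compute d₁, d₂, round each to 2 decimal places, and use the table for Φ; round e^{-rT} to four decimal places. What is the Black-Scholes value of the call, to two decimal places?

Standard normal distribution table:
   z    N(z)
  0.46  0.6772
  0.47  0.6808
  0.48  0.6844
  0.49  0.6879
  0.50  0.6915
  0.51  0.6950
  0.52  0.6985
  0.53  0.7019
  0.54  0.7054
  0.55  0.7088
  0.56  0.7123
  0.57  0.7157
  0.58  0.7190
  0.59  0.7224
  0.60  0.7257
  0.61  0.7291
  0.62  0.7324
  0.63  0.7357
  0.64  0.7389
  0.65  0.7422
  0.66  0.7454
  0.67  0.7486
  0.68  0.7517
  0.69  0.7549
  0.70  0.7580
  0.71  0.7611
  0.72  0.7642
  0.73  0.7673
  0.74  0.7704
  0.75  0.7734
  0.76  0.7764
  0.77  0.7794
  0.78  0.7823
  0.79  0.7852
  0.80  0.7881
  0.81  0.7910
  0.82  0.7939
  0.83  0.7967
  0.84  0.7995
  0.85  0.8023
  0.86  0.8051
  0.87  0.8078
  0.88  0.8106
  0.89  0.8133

63.63

σ√T = 0.23·√2.5 = 0.3637
d₁ = [ln(244/234) + (0.079 + ½·0.23²)·2.5] / (σ√T) = (0.0418 + 0.2636) / 0.3637 = 0.8400 → 0.84
d₂ = 0.8400 − 0.3637 = 0.4763 → 0.48
e^(−rT) = e^(−0.079·2.5) = 0.8208
N(d₁) = N(0.84) = 0.7995;  N(d₂) = N(0.48) = 0.6844
C = 244·0.7995 − 234·0.8208·0.6844 = 195.0780 − 131.4508 = 63.6272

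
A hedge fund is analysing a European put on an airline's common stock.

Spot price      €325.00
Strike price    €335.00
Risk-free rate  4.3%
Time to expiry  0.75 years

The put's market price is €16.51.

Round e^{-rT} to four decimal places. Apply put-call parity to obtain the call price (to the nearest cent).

€17.13

exp(−rT) = exp(−0.043·0.75) = 0.9683
Put-call parity: C − P = S − K·e^(−rT) = 325 − 335·0.9683 = 325 − 324.3805 = 0.6195
C = P + (C − P) = 16.51 + (0.6195) = 17.1295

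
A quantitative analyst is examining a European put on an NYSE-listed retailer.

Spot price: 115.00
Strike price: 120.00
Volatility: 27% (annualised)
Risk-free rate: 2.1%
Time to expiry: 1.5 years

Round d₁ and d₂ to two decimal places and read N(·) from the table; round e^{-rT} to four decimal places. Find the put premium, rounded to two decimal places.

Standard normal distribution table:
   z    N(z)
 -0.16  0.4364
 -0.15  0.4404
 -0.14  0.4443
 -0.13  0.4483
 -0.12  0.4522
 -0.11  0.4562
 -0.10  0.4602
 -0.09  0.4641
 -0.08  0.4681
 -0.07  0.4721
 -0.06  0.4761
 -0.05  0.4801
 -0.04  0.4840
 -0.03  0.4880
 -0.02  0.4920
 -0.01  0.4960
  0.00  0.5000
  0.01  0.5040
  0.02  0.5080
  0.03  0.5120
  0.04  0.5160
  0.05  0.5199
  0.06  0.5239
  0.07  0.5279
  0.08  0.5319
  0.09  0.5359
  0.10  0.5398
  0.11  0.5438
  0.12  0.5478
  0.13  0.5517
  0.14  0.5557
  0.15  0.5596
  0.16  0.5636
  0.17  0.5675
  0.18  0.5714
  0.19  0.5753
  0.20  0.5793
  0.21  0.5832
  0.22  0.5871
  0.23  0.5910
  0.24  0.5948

15.81

T = 1.5;  σ√T = 0.3307
ln(S/K) + (r + σ²/2)T = ln(115/120) + (0.021 + 0.27²/2)·1.5 = -0.0426 + 0.0862 = 0.0436
d₁ = 0.0436 / 0.3307 = 0.1319 → 0.13
d₂ = d₁ − σ√T = 0.1319 − 0.3307 = -0.1988 → -0.20
exp(−rT) = exp(−0.021·1.5) = 0.9690
N(−d₂) = N(0.20) = 0.5793;  N(−d₁) = N(-0.13) = 0.4483
P = 120·0.9690·0.5793 − 115·0.4483 = 67.3610 − 51.5545 = 15.8065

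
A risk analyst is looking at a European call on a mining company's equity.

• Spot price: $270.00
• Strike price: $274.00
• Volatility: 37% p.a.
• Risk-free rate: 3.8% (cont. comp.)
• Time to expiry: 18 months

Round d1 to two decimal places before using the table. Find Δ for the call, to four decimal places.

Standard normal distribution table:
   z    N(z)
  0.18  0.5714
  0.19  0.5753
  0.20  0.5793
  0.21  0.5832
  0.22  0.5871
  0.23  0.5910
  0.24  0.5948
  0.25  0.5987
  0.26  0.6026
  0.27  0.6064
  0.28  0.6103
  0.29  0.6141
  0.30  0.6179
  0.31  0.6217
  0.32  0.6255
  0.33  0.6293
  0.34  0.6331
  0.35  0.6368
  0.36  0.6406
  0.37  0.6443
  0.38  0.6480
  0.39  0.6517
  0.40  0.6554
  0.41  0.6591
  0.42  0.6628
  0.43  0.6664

σ√T = 0.37 × 1.2247 = 0.4532
d₁ = [ln(270/274) + (0.038 + 0.37²/2)·1.5] / 0.4532 = [-0.0147 + 0.1597] / 0.4532 = 0.3199 → 0.32
N(d₁) = N(0.32) = 0.6255
Δ_call = N(d₁) = 0.6255

0.6255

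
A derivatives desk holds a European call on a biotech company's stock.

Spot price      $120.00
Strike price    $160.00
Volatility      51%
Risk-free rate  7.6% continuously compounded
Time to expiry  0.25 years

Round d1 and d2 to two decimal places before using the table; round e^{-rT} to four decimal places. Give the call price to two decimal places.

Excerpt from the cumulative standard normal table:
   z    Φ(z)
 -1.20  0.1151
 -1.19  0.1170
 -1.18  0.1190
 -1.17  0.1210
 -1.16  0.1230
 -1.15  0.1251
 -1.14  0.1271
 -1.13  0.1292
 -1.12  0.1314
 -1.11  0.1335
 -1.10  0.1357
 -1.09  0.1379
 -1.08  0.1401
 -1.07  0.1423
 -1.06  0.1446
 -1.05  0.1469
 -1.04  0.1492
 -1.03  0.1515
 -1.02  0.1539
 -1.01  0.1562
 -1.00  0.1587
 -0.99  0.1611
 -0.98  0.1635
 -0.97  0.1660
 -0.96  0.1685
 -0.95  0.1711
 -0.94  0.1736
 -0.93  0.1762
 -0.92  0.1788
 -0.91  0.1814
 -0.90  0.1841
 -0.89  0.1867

σ√T = 0.51·√0.25 = 0.2550
d₁ = [ln(120/160) + (0.076 + ½·0.51²)·0.25] / (σ√T) = (-0.2877 + 0.0515) / 0.2550 = -0.9262 which rounds to -0.93
d₂ = -0.9262 − 0.2550 = -1.1812 which rounds to -1.18
e^(−rT) = e^(−0.076·0.25) = 0.9812
N(d₁) = N(-0.93) = 0.1762;  N(d₂) = N(-1.18) = 0.1190
C = 120·0.1762 − 160·0.9812·0.1190 = 21.1440 − 18.6820 = 2.4620

$2.46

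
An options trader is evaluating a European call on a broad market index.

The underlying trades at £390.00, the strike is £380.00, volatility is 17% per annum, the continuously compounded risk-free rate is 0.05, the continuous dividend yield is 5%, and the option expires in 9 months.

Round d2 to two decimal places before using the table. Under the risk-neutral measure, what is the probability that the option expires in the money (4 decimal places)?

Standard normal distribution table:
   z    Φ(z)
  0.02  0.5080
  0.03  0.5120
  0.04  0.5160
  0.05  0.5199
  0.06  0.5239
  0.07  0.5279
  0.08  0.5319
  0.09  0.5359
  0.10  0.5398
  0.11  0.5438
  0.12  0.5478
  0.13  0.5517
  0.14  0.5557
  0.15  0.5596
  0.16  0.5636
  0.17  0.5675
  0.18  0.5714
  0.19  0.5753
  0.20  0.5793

0.5398

σ√T = 0.17·√0.75 = 0.1472
d₁ = [ln(390/380) + (0.05 − 0.05 + 0.17²/2)·0.75] / 0.1472 = [0.0260 + 0.0108] / 0.1472 = 0.2500 ⇒ 0.25
d₂ = d₁ − σ√T = 0.2500 − 0.1472 = 0.1028 ⇒ 0.10
Risk-neutral Pr[S_T > K] = N(d₂) = N(0.10) = 0.5398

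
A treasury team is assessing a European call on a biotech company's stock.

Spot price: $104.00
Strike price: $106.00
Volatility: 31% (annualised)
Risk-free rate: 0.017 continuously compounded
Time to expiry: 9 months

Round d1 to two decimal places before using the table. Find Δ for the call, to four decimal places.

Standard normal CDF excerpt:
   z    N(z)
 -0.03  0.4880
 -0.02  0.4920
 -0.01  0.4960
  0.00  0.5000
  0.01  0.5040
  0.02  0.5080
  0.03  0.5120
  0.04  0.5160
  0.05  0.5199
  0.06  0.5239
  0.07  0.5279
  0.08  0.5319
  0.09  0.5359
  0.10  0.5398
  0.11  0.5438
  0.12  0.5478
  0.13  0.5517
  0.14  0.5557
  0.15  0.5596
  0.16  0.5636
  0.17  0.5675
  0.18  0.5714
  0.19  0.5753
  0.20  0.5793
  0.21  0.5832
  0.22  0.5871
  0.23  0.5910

0.5438

σ√T = 0.31·√0.75 = 0.2685
d₁ = [ln(104/106) + (0.017 + 0.31²/2)·0.75] / 0.2685 = [-0.0190 + 0.0488] / 0.2685 = 0.1108 → 0.11
N(d₁) = N(0.11) = 0.5438
Δ_call = N(d₁) = 0.5438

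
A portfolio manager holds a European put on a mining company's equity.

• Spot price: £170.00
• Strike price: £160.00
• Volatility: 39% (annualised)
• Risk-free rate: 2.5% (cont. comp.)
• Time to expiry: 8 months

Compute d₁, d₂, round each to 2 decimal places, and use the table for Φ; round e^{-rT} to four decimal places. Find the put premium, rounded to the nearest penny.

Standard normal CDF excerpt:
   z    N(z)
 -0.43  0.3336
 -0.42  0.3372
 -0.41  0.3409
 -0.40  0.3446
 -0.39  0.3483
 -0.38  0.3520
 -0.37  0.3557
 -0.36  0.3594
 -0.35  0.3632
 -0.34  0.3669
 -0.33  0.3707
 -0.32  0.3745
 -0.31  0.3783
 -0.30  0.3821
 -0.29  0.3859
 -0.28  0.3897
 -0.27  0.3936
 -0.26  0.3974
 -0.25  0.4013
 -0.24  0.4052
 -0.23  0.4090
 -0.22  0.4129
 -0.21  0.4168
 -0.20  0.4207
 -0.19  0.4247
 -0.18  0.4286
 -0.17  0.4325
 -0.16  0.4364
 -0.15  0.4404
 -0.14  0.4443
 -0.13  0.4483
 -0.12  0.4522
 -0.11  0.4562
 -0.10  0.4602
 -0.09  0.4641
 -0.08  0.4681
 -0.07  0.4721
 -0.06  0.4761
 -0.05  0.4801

σ√T = 0.39 × 0.8165 = 0.3184
d₁ = [ln(170/160) + (0.025 + 0.39²/2)·0.6667] / 0.3184 = [0.0606 + 0.0674] / 0.3184 = 0.4019 which rounds to 0.40
d₂ = d₁ − σ√T = 0.4019 − 0.3184 = 0.0835 which rounds to 0.08
exp(−rT) = exp(−0.025·0.6667) = 0.9835
N(−d₂) = N(-0.08) = 0.4681;  N(−d₁) = N(-0.40) = 0.3446
P = 160·0.9835·0.4681 − 170·0.3446 = 73.6602 − 58.5820 = 15.0782

£15.08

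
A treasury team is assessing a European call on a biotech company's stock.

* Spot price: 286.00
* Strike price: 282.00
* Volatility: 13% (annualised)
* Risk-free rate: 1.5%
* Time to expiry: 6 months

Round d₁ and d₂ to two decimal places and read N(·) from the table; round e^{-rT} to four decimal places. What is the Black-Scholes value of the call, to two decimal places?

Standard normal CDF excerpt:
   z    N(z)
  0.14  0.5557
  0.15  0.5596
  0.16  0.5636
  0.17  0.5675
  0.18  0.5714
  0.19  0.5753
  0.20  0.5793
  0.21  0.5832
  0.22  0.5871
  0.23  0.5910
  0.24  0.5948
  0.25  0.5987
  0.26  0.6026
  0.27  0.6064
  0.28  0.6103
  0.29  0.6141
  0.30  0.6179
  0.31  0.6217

σ√T = 0.13 × 0.7071 = 0.0919
d₁ = [ln(286/282) + (0.015 + 0.13²/2)·0.5] / 0.0919 = [0.0141 + 0.0117] / 0.0919 = 0.2808 ⇒ 0.28
d₂ = d₁ − σ√T = 0.2808 − 0.0919 = 0.1888 ⇒ 0.19
e^(−rT) = e^(−0.015·0.5) = 0.9925
N(d₁) = N(0.28) = 0.6103;  N(d₂) = N(0.19) = 0.5753
C = 286·0.6103 − 282·0.9925·0.5753 = 174.5458 − 161.0178 = 13.5280

13.53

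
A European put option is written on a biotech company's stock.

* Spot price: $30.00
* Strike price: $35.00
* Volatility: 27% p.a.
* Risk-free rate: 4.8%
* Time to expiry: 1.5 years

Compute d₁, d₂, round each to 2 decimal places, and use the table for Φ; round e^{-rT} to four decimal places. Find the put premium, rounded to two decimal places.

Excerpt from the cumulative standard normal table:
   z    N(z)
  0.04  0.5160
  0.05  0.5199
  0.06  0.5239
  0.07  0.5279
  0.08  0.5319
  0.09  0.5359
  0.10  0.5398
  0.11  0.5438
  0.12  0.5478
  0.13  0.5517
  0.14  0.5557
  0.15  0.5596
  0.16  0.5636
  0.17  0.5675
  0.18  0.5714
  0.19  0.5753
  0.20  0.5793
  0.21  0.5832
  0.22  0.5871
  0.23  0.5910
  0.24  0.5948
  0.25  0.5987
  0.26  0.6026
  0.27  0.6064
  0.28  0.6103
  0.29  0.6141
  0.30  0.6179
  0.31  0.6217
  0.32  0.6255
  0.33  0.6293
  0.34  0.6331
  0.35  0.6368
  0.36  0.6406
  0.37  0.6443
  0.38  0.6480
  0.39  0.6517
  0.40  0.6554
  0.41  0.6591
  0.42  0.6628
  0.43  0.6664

$5.51

σ√T = 0.27 × 1.2247 = 0.3307
d₁ = [ln(30/35) + (0.048 + 0.27²/2)·1.5] / 0.3307 = [-0.1542 + 0.1267] / 0.3307 = -0.0831 ⇒ -0.08
d₂ = d₁ − σ√T = -0.0831 − 0.3307 = -0.4138 ⇒ -0.41
e^(−rT) = e^(−0.048·1.5) = 0.9305
N(−d₂) = N(0.41) = 0.6591;  N(−d₁) = N(0.08) = 0.5319
P = 35·0.9305·0.6591 − 30·0.5319 = 21.4652 − 15.9570 = 5.5082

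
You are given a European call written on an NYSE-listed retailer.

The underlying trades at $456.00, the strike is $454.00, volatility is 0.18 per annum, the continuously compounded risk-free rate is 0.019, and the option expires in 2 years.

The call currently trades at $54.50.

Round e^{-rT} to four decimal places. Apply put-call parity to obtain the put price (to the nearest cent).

e^(−rT) = e^(−0.019·2) = 0.9627
Put-call parity: C − P = S − K·e^(−rT) = 456 − 454·0.9627 = 456 − 437.0658 = 18.9342
P = C − (C − P) = 54.50 − (18.9342) = 35.5658

$35.57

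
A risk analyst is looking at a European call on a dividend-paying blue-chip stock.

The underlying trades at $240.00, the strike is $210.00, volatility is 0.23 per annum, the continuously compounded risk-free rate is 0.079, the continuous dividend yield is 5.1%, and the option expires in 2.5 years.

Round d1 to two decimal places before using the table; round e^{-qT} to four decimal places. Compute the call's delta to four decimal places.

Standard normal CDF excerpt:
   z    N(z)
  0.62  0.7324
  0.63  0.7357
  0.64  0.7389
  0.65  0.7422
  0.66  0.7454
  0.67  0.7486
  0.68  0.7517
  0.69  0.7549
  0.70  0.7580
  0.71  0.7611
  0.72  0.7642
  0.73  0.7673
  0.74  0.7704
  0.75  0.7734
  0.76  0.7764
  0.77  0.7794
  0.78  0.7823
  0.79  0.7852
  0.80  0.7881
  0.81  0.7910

σ√T = 0.23 × 1.5811 = 0.3637
d₁ = [ln(240/210) + (0.079 − 0.051 + 0.23²/2)·2.5] / 0.3637 = [0.1335 + 0.1361] / 0.3637 = 0.7415 which rounds to 0.74
N(d₁) = N(0.74) = 0.7704
Δ_call = e^(−qT)·N(d₁) = 0.8803·0.7704 = 0.6782

0.6782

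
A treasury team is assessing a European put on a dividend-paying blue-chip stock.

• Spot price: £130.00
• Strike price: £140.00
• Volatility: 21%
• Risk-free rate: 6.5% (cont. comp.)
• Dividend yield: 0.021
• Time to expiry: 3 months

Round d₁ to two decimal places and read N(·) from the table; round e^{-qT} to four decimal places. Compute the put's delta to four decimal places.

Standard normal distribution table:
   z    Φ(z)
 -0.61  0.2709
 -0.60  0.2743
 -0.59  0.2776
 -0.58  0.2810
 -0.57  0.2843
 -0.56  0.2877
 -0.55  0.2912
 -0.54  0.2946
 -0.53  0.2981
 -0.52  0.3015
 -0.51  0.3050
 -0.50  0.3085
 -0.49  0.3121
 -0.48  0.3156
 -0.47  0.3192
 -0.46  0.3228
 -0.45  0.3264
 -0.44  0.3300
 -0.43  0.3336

σ√T = 0.21·√0.25 = 0.1050
d₁ = [ln(130/140) + (0.065 − 0.021 + ½·0.21²)·0.25] / (σ√T) = (-0.0741 + 0.0165) / 0.1050 = -0.5485 ≈ -0.55
N(d₁) = N(-0.55) = 0.2912
Δ_put = exp(−qT)·(N(d₁) − 1) = 0.9948·(0.2912 − 1) = -0.7051

-0.7051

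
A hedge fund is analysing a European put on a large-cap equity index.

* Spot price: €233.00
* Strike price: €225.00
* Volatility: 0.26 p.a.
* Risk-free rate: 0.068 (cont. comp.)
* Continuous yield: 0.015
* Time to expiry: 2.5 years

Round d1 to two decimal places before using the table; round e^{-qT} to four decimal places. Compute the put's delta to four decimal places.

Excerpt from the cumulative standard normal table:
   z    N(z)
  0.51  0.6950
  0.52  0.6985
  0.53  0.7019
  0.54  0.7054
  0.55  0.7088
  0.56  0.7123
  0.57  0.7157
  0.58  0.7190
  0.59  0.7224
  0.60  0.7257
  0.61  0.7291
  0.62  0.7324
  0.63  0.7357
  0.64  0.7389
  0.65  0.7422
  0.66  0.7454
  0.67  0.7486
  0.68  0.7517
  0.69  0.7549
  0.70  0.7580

-0.2609

σ√T = 0.26·√2.5 = 0.4111
d₁ = [ln(233/225) + (0.068 − 0.015 + 0.26²/2)·2.5] / 0.4111 = [0.0349 + 0.2170] / 0.4111 = 0.6128 which rounds to 0.61
N(d₁) = N(0.61) = 0.7291
Δ_put = exp(−qT)·(N(d₁) − 1) = 0.9632·(0.7291 − 1) = -0.2609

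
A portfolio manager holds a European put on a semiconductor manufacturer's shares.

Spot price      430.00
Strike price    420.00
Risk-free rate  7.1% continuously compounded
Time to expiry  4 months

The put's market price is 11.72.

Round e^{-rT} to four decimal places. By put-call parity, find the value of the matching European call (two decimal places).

31.55

e^(−rT) = e^(−0.071·0.3333) = 0.9766
Put-call parity: C − P = S − K·e^(−rT) = 430 − 420·0.9766 = 430 − 410.1720 = 19.8280
C = P + (C − P) = 11.72 + (19.8280) = 31.5480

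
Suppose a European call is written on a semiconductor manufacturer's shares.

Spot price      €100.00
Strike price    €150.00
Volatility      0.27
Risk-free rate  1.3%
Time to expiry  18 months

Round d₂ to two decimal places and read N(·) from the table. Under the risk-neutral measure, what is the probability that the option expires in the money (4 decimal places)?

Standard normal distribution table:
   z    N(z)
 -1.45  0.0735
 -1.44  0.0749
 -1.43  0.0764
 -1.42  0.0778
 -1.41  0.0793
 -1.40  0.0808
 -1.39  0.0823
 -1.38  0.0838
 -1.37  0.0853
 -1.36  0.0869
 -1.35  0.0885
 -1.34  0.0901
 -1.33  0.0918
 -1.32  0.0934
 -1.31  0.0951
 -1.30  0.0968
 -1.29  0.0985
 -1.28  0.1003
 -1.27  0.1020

0.0918

T = 1.5;  σ√T = 0.3307
d₁ = [ln(100/150) + (0.013 + 0.27²/2)·1.5] / 0.3307 = [-0.4055 + 0.0742] / 0.3307 = -1.0018 which rounds to -1.00
d₂ = d₁ − σ√T = -1.0018 − 0.3307 = -1.3325 which rounds to -1.33
Risk-neutral Pr[S_T > K] = N(d₂) = N(-1.33) = 0.0918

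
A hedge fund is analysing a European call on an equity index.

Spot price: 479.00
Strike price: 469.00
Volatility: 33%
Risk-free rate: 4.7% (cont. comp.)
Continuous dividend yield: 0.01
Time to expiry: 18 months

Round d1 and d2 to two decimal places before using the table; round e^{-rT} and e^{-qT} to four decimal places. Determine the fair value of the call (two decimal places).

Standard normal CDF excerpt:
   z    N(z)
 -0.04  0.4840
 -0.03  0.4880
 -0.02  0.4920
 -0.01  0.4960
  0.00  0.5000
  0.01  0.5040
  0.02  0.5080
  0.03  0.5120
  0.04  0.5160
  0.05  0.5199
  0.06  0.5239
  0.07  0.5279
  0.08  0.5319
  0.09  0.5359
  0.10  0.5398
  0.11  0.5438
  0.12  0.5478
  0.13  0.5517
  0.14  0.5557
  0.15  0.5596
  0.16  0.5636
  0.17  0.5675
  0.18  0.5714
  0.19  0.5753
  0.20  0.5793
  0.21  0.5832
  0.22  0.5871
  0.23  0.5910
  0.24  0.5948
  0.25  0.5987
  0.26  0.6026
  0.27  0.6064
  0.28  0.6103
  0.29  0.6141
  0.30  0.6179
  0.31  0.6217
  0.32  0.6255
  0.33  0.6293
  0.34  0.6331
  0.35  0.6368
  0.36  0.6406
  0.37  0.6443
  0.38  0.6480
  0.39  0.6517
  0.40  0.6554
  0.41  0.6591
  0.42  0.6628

σ√T = 0.33 × 1.2247 = 0.4042
d₁ = [ln(479/469) + (0.047 − 0.01 + ½·0.33²)·1.5] / (σ√T) = (0.0211 + 0.1372) / 0.4042 = 0.3916 ≈ 0.39
d₂ = 0.3916 − 0.4042 = -0.0126 ≈ -0.01
exp(−qT) = exp(−0.01·1.5) = 0.9851;  exp(−rT) = exp(−0.047·1.5) = 0.9319
N(d₁) = N(0.39) = 0.6517;  N(d₂) = N(-0.01) = 0.4960
C = 479·0.9851·0.6517 − 469·0.9319·0.4960 = 307.5131 − 216.7823 = 90.7307

90.73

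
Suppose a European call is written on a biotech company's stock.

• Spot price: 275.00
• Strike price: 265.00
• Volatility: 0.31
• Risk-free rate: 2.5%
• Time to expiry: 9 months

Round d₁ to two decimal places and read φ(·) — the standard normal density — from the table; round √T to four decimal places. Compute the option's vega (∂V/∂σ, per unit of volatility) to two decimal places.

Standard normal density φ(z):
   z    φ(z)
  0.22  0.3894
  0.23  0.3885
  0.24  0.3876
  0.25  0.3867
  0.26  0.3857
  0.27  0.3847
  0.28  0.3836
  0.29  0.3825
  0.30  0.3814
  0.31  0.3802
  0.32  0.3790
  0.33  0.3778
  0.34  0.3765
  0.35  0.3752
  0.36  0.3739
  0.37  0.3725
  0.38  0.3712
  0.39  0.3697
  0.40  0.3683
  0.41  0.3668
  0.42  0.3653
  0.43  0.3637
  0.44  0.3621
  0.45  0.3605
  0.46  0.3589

σ√T = 0.31·√0.75 = 0.2685
d₁ = [ln(275/265) + (0.025 + ½·0.31²)·0.75] / (σ√T) = (0.0370 + 0.0548) / 0.2685 = 0.3420 ⇒ 0.34
√T = √0.75 = 0.8660
φ(d₁) = φ(0.34) = 0.3765
vega = S·φ(d₁)·√T = 275·0.3765·0.8660 = 89.6635
(Vega is the same for a European call and put with the same parameters.)

89.66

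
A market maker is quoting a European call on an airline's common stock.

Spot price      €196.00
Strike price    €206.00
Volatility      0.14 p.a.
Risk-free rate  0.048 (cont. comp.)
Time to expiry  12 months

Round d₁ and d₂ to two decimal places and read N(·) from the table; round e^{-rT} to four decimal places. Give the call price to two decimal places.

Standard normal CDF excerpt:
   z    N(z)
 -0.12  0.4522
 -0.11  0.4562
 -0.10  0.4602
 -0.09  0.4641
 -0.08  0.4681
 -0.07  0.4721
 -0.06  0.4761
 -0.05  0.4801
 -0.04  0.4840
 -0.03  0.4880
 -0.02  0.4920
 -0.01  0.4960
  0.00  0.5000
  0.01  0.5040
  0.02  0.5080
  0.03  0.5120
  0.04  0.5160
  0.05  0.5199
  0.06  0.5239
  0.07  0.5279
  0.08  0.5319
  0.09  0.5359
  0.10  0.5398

T = 1;  σ√T = 0.1400
d₁ = [ln(196/206) + (0.048 + 0.14²/2)·1] / 0.1400 = [-0.0498 + 0.0578] / 0.1400 = 0.0574 ≈ 0.06
d₂ = d₁ − σ√T = 0.0574 − 0.1400 = -0.0826 ≈ -0.08
exp(−rT) = exp(−0.048·1) = 0.9531
N(d₁) = N(0.06) = 0.5239;  N(d₂) = N(-0.08) = 0.4681
C = 196·0.5239 − 206·0.9531·0.4681 = 102.6844 − 91.9061 = 10.7783

€10.78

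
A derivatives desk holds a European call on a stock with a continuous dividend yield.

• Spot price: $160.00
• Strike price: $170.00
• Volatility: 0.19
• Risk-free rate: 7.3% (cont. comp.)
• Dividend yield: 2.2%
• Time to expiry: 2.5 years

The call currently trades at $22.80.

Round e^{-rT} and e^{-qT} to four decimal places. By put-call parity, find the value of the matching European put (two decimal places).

e^(−qT) = e^(−0.022·2.5) = 0.9465;  e^(−rT) = e^(−0.073·2.5) = 0.8332
Put-call parity: C − P = S·e^(−qT) − K·e^(−rT) = 160·0.9465 − 170·0.8332 = 151.4400 − 141.6440 = 9.7960
P = C − (C − P) = 22.80 − (9.7960) = 13.0040

$13.00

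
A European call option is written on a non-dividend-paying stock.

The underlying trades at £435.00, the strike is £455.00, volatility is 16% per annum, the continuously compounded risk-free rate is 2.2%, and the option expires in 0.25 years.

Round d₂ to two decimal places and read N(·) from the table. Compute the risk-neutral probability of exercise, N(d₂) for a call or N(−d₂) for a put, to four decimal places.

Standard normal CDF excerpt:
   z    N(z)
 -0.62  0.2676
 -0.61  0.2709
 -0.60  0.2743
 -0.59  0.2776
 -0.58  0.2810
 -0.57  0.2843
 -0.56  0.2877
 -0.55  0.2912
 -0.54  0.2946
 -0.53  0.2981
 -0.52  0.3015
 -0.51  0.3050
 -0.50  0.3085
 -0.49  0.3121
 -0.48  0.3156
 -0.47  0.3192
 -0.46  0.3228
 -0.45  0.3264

0.2981

σ√T = 0.16·√0.25 = 0.0800
d₁ = [ln(435/455) + (0.022 + ½·0.16²)·0.25] / (σ√T) = (-0.0450 + 0.0087) / 0.0800 = -0.4531 ≈ -0.45
d₂ = -0.4531 − 0.0800 = -0.5331 ≈ -0.53
Risk-neutral Pr[S_T > K] = N(d₂) = N(-0.53) = 0.2981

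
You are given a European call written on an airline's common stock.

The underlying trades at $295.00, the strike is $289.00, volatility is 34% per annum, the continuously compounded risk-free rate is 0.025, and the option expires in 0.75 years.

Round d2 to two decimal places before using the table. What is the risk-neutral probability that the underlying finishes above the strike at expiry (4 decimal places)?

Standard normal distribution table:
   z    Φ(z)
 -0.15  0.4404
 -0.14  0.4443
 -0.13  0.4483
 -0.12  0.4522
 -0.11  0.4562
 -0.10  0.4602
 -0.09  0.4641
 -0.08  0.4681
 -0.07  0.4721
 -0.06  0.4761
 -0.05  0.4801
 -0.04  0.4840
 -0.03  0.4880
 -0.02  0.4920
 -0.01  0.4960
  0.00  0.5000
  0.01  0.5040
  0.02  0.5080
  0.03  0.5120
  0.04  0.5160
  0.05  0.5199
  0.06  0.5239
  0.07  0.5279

0.4960

T = 0.75;  σ√T = 0.2944
d₁ = [ln(295/289) + (0.025 + ½·0.34²)·0.75] / (σ√T) = (0.0205 + 0.0621) / 0.2944 = 0.2807 ⇒ 0.28
d₂ = 0.2807 − 0.2944 = -0.0138 ⇒ -0.01
Risk-neutral Pr[S_T > K] = N(d₂) = N(-0.01) = 0.4960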